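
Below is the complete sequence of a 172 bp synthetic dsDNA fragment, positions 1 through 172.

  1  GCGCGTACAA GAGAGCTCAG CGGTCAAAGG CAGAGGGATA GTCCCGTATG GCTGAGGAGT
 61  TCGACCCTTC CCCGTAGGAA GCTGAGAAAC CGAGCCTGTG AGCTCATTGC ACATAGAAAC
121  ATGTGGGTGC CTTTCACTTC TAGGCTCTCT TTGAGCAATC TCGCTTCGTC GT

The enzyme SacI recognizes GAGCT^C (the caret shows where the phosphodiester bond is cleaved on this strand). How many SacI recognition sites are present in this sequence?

GAGCTC occurs starting at positions 13, 100.
SacI cuts at 2 sites.

2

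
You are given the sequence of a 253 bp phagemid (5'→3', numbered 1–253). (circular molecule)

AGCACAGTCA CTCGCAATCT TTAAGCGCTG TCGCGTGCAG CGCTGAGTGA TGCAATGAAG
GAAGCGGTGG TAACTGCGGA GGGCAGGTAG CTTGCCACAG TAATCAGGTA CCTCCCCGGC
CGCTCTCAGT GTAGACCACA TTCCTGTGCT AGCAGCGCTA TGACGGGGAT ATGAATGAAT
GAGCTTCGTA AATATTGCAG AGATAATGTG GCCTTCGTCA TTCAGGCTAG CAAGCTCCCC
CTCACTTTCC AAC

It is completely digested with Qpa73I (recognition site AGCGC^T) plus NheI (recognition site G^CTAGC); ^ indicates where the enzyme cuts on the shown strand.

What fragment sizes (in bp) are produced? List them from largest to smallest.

Qpa73I sites (AGCGCT) start at positions 24, 39, 154.
Qpa73I cuts after base 5 of each site (before the last base), so after positions 28, 43, 158.
NheI sites (GCTAGC) start at positions 148, 226.
NheI cuts after the first base of each site, so after positions 148, 226.
Combined cut positions: 28, 43, 148, 158, 226.
Circular molecule, 5 cuts → 5 fragments:
  29–43 → 15 bp
  44–148 → 105 bp
  149–158 → 10 bp
  159–226 → 68 bp
  227–253 then 1–28 → 27 + 28 = 55 bp
Sorted largest to smallest: 105, 68, 55, 15, 10 bp.

105, 68, 55, 15, 10 bp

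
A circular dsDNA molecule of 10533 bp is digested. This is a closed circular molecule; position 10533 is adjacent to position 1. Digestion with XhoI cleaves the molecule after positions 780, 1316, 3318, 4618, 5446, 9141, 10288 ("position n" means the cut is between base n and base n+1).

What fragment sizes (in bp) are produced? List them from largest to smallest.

Circular molecule, 7 cuts → 7 fragments:
  1316 − 780 = 536 bp
  3318 − 1316 = 2002 bp
  4618 − 3318 = 1300 bp
  5446 − 4618 = 828 bp
  9141 − 5446 = 3695 bp
  10288 − 9141 = 1147 bp
  wrap: 10533 − 10288 + 780 = 1025 bp
Sorted largest to smallest: 3695, 2002, 1300, 1147, 1025, 828, 536 bp.

3695, 2002, 1300, 1147, 1025, 828, 536 bp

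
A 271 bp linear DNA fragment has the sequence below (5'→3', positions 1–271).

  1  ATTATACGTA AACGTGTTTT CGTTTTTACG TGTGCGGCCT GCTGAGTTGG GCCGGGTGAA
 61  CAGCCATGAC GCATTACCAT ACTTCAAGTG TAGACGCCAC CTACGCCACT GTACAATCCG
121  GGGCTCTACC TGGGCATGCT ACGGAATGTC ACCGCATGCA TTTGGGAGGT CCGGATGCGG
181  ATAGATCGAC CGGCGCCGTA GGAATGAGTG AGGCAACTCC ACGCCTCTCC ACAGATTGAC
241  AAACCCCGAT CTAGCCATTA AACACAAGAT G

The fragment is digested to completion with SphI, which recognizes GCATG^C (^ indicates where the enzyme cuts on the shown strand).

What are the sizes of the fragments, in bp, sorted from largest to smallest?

138, 113, 20 bp

SphI sites (GCATGC) start at positions 134, 154.
SphI cuts after base 5 of each site (before the last base), so after positions 138, 158.
Linear molecule, 2 cuts → 3 fragments:
  1–138 → 138 bp
  139–158 → 20 bp
  159–271 → 113 bp
Sorted largest to smallest: 138, 113, 20 bp.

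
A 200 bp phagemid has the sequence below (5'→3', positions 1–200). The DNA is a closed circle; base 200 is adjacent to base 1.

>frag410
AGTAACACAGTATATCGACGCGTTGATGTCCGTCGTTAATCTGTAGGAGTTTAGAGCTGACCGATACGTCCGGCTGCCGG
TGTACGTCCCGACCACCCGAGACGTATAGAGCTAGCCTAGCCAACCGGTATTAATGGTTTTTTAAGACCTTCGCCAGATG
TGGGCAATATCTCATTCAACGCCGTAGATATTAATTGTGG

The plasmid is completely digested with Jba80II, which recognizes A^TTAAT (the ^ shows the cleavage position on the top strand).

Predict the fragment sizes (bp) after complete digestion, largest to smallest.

Jba80II sites (ATTAAT) start at positions 130, 190.
Jba80II cuts after the first base of each site, so after positions 130, 190.
Circular molecule, 2 cuts → 2 fragments:
  131–190 → 60 bp
  191–200 then 1–130 → 10 + 130 = 140 bp
Sorted largest to smallest: 140, 60 bp.

140, 60 bp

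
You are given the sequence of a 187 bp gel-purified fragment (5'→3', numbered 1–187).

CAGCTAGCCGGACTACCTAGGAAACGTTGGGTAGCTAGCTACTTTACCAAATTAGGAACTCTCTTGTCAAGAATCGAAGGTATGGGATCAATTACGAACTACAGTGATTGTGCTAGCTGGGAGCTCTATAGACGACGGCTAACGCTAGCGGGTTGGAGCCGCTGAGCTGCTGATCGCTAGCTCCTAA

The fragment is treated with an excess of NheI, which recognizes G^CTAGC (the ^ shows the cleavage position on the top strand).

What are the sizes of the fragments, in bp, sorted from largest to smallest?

78, 32, 32, 31, 11, 3 bp

NheI sites (GCTAGC) start at positions 3, 34, 112, 144, 176.
NheI cuts after the first base of each site, so after positions 3, 34, 112, 144, 176.
Linear molecule, 5 cuts → 6 fragments:
  1–3 → 3 bp
  4–34 → 31 bp
  35–112 → 78 bp
  113–144 → 32 bp
  145–176 → 32 bp
  177–187 → 11 bp
Sorted largest to smallest: 78, 32, 32, 31, 11, 3 bp.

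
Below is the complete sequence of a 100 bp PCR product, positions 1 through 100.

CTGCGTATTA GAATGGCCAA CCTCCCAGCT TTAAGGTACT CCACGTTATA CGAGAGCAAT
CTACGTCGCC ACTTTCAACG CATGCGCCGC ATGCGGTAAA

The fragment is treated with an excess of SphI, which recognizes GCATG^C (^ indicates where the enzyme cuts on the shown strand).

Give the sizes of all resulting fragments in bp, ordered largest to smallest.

84, 9, 7 bp

SphI sites (GCATGC) start at positions 80, 89.
SphI cuts after base 5 of each site (before the last base), so after positions 84, 93.
Linear molecule, 2 cuts → 3 fragments:
  1–84 → 84 bp
  85–93 → 9 bp
  94–100 → 7 bp
Sorted largest to smallest: 84, 9, 7 bp.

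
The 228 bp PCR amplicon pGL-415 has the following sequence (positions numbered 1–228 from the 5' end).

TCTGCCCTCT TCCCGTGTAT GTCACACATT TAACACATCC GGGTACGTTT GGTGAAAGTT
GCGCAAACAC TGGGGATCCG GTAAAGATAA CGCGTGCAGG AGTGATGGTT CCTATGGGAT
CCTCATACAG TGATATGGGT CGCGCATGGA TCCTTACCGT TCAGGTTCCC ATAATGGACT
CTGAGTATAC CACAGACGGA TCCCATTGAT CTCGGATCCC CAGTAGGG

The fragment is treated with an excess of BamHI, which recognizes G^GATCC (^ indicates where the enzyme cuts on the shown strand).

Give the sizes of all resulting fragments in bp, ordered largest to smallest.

BamHI sites (GGATCC) start at positions 74, 117, 148, 198, 214.
BamHI cuts after the first base of each site, so after positions 74, 117, 148, 198, 214.
Linear molecule, 5 cuts → 6 fragments:
  1–74 → 74 bp
  75–117 → 43 bp
  118–148 → 31 bp
  149–198 → 50 bp
  199–214 → 16 bp
  215–228 → 14 bp
Sorted largest to smallest: 74, 50, 43, 31, 16, 14 bp.

74, 50, 43, 31, 16, 14 bp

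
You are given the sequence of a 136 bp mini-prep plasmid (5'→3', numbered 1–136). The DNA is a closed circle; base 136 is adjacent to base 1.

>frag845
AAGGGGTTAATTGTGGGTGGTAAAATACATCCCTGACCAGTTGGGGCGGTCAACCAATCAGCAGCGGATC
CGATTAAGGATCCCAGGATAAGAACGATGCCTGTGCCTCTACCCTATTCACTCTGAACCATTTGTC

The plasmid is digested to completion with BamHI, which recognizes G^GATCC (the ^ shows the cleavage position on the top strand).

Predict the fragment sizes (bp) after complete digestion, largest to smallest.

BamHI sites (GGATCC) start at positions 66, 78.
BamHI cuts after the first base of each site, so after positions 66, 78.
Circular molecule, 2 cuts → 2 fragments:
  67–78 → 12 bp
  79–136 then 1–66 → 58 + 66 = 124 bp
Sorted largest to smallest: 124, 12 bp.

124, 12 bp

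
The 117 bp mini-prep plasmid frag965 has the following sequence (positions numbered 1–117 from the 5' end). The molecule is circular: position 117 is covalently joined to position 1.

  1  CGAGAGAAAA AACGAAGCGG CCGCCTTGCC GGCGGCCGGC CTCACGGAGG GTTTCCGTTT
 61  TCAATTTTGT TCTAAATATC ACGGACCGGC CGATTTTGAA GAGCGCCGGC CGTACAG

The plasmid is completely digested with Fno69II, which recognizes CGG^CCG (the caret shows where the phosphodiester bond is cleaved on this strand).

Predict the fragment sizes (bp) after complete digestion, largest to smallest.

Fno69II sites (CGGCCG) start at positions 18, 33, 87, 107.
Fno69II cuts after base 3 of each site, so after positions 20, 35, 89, 109.
Circular molecule, 4 cuts → 4 fragments:
  21–35 → 15 bp
  36–89 → 54 bp
  90–109 → 20 bp
  110–117 then 1–20 → 8 + 20 = 28 bp
Sorted largest to smallest: 54, 28, 20, 15 bp.

54, 28, 20, 15 bp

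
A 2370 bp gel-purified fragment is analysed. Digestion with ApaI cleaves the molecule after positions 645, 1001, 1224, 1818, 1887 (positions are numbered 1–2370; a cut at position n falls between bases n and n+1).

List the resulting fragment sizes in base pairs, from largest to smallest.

Linear molecule, 5 cuts → 6 fragments:
  645 − 0 = 645 bp
  1001 − 645 = 356 bp
  1224 − 1001 = 223 bp
  1818 − 1224 = 594 bp
  1887 − 1818 = 69 bp
  2370 − 1887 = 483 bp
Sorted largest to smallest: 645, 594, 483, 356, 223, 69 bp.

645, 594, 483, 356, 223, 69 bp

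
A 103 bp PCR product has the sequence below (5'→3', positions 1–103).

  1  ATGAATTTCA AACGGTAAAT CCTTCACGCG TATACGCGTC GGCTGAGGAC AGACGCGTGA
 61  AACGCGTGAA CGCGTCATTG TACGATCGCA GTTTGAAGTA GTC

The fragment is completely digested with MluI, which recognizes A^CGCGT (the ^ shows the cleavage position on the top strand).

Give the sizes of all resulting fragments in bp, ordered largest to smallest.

33, 26, 19, 9, 8, 8 bp

MluI sites (ACGCGT) start at positions 26, 34, 53, 62, 70.
MluI cuts after the first base of each site, so after positions 26, 34, 53, 62, 70.
Linear molecule, 5 cuts → 6 fragments:
  1–26 → 26 bp
  27–34 → 8 bp
  35–53 → 19 bp
  54–62 → 9 bp
  63–70 → 8 bp
  71–103 → 33 bp
Sorted largest to smallest: 33, 26, 19, 9, 8, 8 bp.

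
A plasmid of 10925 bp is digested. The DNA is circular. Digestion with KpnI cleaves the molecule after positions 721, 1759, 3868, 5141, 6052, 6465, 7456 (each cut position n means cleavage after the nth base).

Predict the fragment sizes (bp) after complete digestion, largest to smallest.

4190, 2109, 1273, 1038, 991, 911, 413 bp

Circular molecule, 7 cuts → 7 fragments:
  1759 − 721 = 1038 bp
  3868 − 1759 = 2109 bp
  5141 − 3868 = 1273 bp
  6052 − 5141 = 911 bp
  6465 − 6052 = 413 bp
  7456 − 6465 = 991 bp
  wrap: 10925 − 7456 + 721 = 4190 bp
Sorted largest to smallest: 4190, 2109, 1273, 1038, 991, 911, 413 bp.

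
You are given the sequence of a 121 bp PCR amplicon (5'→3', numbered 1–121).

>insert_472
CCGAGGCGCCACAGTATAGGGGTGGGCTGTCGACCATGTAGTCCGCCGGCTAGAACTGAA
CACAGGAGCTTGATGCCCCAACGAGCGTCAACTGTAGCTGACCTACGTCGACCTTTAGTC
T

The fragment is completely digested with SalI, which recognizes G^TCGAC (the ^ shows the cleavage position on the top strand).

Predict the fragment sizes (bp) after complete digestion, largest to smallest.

SalI sites (GTCGAC) start at positions 29, 107.
SalI cuts after the first base of each site, so after positions 29, 107.
Linear molecule, 2 cuts → 3 fragments:
  1–29 → 29 bp
  30–107 → 78 bp
  108–121 → 14 bp
Sorted largest to smallest: 78, 29, 14 bp.

78, 29, 14 bp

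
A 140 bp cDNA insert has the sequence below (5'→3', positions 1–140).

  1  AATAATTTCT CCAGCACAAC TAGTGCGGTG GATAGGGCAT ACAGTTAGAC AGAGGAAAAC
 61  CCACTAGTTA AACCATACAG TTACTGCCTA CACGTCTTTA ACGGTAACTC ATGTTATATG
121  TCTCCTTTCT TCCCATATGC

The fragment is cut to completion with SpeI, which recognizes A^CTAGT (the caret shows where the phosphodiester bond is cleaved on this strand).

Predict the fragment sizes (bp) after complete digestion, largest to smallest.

77, 44, 19 bp

SpeI sites (ACTAGT) start at positions 19, 63.
SpeI cuts after the first base of each site, so after positions 19, 63.
Linear molecule, 2 cuts → 3 fragments:
  1–19 → 19 bp
  20–63 → 44 bp
  64–140 → 77 bp
Sorted largest to smallest: 77, 44, 19 bp.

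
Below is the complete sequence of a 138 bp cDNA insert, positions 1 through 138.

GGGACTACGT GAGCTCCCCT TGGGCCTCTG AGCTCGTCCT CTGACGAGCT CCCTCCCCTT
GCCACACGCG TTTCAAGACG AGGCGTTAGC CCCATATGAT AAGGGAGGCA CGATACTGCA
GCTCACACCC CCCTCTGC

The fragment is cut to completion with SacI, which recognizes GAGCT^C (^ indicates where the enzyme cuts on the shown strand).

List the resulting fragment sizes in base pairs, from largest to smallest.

88, 19, 16, 15 bp

SacI sites (GAGCTC) start at positions 11, 30, 46.
SacI cuts after base 5 of each site (before the last base), so after positions 15, 34, 50.
Linear molecule, 3 cuts → 4 fragments:
  1–15 → 15 bp
  16–34 → 19 bp
  35–50 → 16 bp
  51–138 → 88 bp
Sorted largest to smallest: 88, 19, 16, 15 bp.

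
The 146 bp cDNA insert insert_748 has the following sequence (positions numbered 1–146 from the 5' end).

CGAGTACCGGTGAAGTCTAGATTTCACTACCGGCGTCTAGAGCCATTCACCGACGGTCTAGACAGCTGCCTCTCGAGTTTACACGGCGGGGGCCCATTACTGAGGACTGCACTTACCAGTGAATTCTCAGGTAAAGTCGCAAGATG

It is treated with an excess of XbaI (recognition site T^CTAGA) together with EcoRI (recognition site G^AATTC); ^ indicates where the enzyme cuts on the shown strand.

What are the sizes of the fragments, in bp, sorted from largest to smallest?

64, 25, 21, 20, 16 bp

XbaI sites (TCTAGA) start at positions 16, 36, 57.
XbaI cuts after the first base of each site, so after positions 16, 36, 57.
The EcoRI site (GAATTC) starts at position 121.
EcoRI cuts after the first base of each site, so after position 121.
Combined cut positions: 16, 36, 57, 121.
Linear molecule, 4 cuts → 5 fragments:
  1–16 → 16 bp
  17–36 → 20 bp
  37–57 → 21 bp
  58–121 → 64 bp
  122–146 → 25 bp
Sorted largest to smallest: 64, 25, 21, 20, 16 bp.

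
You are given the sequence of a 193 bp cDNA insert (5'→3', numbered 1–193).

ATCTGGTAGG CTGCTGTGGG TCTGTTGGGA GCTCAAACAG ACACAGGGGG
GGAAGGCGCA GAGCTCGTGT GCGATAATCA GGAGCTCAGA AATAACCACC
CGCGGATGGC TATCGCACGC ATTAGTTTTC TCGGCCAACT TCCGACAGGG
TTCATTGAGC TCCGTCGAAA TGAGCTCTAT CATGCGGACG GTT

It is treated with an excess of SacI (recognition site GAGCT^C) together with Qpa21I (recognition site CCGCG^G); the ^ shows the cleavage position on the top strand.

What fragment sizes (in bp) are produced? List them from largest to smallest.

SacI sites (GAGCTC) start at positions 29, 61, 82, 157, 172.
SacI cuts after base 5 of each site (before the last base), so after positions 33, 65, 86, 161, 176.
The Qpa21I site (CCGCGG) starts at position 100.
Qpa21I cuts after base 5 of each site (before the last base), so after position 104.
Combined cut positions: 33, 65, 86, 104, 161, 176.
Linear molecule, 6 cuts → 7 fragments:
  1–33 → 33 bp
  34–65 → 32 bp
  66–86 → 21 bp
  87–104 → 18 bp
  105–161 → 57 bp
  162–176 → 15 bp
  177–193 → 17 bp
Sorted largest to smallest: 57, 33, 32, 21, 18, 17, 15 bp.

57, 33, 32, 21, 18, 17, 15 bp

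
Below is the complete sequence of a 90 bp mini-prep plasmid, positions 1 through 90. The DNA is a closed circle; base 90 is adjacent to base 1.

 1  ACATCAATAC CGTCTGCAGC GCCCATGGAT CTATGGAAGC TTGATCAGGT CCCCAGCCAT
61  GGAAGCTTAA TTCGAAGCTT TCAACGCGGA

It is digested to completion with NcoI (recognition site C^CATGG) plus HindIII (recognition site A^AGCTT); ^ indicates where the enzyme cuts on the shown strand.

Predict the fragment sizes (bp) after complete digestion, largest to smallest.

NcoI sites (CCATGG) start at positions 23, 57.
NcoI cuts after the first base of each site, so after positions 23, 57.
HindIII sites (AAGCTT) start at positions 37, 63, 75.
HindIII cuts after the first base of each site, so after positions 37, 63, 75.
Combined cut positions: 23, 37, 57, 63, 75.
Circular molecule, 5 cuts → 5 fragments:
  24–37 → 14 bp
  38–57 → 20 bp
  58–63 → 6 bp
  64–75 → 12 bp
  76–90 then 1–23 → 15 + 23 = 38 bp
Sorted largest to smallest: 38, 20, 14, 12, 6 bp.

38, 20, 14, 12, 6 bp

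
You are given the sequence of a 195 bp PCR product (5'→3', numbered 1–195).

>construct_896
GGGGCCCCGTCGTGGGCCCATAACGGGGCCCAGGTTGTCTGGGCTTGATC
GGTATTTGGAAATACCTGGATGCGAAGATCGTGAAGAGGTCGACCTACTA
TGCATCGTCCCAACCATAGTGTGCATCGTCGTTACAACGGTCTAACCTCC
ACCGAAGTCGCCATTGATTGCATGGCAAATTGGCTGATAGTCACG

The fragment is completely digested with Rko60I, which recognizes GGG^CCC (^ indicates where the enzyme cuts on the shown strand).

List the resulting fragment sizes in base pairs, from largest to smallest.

Rko60I sites (GGGCCC) start at positions 2, 14, 26.
Rko60I cuts after base 3 of each site, so after positions 4, 16, 28.
Linear molecule, 3 cuts → 4 fragments:
  1–4 → 4 bp
  5–16 → 12 bp
  17–28 → 12 bp
  29–195 → 167 bp
Sorted largest to smallest: 167, 12, 12, 4 bp.

167, 12, 12, 4 bp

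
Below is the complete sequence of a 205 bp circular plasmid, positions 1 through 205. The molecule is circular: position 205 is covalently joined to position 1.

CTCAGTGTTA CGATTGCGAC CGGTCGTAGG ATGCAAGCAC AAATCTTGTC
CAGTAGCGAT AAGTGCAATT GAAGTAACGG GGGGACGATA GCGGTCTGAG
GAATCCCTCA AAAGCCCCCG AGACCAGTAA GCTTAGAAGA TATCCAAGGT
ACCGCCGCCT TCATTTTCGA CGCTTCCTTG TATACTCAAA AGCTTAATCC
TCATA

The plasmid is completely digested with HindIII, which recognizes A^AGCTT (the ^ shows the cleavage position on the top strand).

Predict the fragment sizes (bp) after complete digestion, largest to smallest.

144, 61 bp

HindIII sites (AAGCTT) start at positions 129, 190.
HindIII cuts after the first base of each site, so after positions 129, 190.
Circular molecule, 2 cuts → 2 fragments:
  130–190 → 61 bp
  191–205 then 1–129 → 15 + 129 = 144 bp
Sorted largest to smallest: 144, 61 bp.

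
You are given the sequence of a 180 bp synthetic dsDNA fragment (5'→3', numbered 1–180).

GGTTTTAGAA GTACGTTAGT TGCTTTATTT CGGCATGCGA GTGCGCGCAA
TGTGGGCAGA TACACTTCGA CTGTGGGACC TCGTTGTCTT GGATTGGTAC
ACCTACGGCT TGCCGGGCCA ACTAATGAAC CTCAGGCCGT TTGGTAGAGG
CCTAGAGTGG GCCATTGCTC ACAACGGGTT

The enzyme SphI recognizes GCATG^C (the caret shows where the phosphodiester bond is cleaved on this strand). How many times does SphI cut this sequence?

GCATGC occurs starting at position 33.
SphI cuts at 1 site.

1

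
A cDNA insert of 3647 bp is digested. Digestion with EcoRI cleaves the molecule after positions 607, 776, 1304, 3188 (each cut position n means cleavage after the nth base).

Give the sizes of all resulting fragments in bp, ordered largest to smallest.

Linear molecule, 4 cuts → 5 fragments:
  607 − 0 = 607 bp
  776 − 607 = 169 bp
  1304 − 776 = 528 bp
  3188 − 1304 = 1884 bp
  3647 − 3188 = 459 bp
Sorted largest to smallest: 1884, 607, 528, 459, 169 bp.

1884, 607, 528, 459, 169 bp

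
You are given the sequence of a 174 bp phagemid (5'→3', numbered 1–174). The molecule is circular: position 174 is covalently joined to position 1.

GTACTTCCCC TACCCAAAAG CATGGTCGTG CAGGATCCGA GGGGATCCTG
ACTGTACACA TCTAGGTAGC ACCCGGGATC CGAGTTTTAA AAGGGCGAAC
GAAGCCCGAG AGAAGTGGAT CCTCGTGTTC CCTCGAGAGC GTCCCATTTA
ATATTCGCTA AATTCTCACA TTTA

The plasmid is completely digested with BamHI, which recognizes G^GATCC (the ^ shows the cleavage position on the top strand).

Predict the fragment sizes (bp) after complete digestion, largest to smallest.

90, 41, 33, 10 bp

BamHI sites (GGATCC) start at positions 33, 43, 76, 117.
BamHI cuts after the first base of each site, so after positions 33, 43, 76, 117.
Circular molecule, 4 cuts → 4 fragments:
  34–43 → 10 bp
  44–76 → 33 bp
  77–117 → 41 bp
  118–174 then 1–33 → 57 + 33 = 90 bp
Sorted largest to smallest: 90, 41, 33, 10 bp.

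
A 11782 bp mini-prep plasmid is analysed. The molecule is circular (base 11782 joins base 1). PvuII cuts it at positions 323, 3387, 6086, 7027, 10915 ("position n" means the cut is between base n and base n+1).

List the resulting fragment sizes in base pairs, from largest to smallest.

Circular molecule, 5 cuts → 5 fragments:
  3387 − 323 = 3064 bp
  6086 − 3387 = 2699 bp
  7027 − 6086 = 941 bp
  10915 − 7027 = 3888 bp
  wrap: 11782 − 10915 + 323 = 1190 bp
Sorted largest to smallest: 3888, 3064, 2699, 1190, 941 bp.

3888, 3064, 2699, 1190, 941 bp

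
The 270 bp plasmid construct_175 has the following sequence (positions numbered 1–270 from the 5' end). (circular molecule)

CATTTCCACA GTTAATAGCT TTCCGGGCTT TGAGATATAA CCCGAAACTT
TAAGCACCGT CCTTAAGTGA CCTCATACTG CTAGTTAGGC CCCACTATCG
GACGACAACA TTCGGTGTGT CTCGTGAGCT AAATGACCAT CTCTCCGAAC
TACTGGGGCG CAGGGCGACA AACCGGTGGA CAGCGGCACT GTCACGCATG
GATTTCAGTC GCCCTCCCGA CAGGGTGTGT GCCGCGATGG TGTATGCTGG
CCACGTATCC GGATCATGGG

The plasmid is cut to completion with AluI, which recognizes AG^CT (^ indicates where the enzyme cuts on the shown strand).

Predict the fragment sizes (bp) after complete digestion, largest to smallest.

160, 110 bp

AluI sites (AGCT) start at positions 17, 127.
AluI cuts after base 2 of each site, so after positions 18, 128.
Circular molecule, 2 cuts → 2 fragments:
  19–128 → 110 bp
  129–270 then 1–18 → 142 + 18 = 160 bp
Sorted largest to smallest: 160, 110 bp.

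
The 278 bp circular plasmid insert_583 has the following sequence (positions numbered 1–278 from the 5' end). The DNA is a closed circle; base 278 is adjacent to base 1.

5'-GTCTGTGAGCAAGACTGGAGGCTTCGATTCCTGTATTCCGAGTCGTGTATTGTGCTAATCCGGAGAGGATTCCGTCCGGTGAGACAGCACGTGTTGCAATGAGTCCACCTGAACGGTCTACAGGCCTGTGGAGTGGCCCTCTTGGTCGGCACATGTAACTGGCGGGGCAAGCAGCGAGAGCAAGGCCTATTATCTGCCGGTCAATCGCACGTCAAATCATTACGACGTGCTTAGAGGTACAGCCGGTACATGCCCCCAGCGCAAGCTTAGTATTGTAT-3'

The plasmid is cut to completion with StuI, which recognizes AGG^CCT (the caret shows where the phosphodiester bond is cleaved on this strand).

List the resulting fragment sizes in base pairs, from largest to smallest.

217, 61 bp

StuI sites (AGGCCT) start at positions 122, 183.
StuI cuts after base 3 of each site, so after positions 124, 185.
Circular molecule, 2 cuts → 2 fragments:
  125–185 → 61 bp
  186–278 then 1–124 → 93 + 124 = 217 bp
Sorted largest to smallest: 217, 61 bp.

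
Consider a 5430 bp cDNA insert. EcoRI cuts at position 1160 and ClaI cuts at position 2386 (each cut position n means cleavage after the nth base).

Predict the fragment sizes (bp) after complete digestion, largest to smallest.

3044, 1226, 1160 bp

Combined cut positions (sorted): 1160, 2386.
Linear molecule, 2 cuts → 3 fragments:
  1160 − 0 = 1160 bp
  2386 − 1160 = 1226 bp
  5430 − 2386 = 3044 bp
Sorted largest to smallest: 3044, 1226, 1160 bp.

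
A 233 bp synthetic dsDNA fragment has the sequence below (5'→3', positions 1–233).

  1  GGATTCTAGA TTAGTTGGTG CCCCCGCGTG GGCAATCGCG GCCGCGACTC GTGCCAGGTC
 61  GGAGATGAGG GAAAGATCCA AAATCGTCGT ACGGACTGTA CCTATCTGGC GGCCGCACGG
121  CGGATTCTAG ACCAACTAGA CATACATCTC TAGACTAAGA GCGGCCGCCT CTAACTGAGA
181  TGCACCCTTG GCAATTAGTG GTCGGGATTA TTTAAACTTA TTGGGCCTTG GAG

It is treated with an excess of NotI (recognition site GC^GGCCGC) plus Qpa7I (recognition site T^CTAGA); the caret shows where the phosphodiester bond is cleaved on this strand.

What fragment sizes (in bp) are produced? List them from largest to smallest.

NotI sites (GCGGCCGC) start at positions 38, 109, 161.
NotI cuts after base 2 of each site, so after positions 39, 110, 162.
Qpa7I sites (TCTAGA) start at positions 5, 126, 149.
Qpa7I cuts after the first base of each site, so after positions 5, 126, 149.
Combined cut positions: 5, 39, 110, 126, 149, 162.
Linear molecule, 6 cuts → 7 fragments:
  1–5 → 5 bp
  6–39 → 34 bp
  40–110 → 71 bp
  111–126 → 16 bp
  127–149 → 23 bp
  150–162 → 13 bp
  163–233 → 71 bp
Sorted largest to smallest: 71, 71, 34, 23, 16, 13, 5 bp.

71, 71, 34, 23, 16, 13, 5 bp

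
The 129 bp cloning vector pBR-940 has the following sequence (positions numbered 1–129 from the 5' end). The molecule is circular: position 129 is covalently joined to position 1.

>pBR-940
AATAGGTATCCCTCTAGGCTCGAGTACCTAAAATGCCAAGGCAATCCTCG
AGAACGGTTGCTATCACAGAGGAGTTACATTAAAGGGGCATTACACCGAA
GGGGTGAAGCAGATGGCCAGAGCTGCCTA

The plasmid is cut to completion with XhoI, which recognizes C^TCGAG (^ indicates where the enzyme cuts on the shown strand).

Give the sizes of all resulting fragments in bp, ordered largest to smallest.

XhoI sites (CTCGAG) start at positions 19, 47.
XhoI cuts after the first base of each site, so after positions 19, 47.
Circular molecule, 2 cuts → 2 fragments:
  20–47 → 28 bp
  48–129 then 1–19 → 82 + 19 = 101 bp
Sorted largest to smallest: 101, 28 bp.

101, 28 bp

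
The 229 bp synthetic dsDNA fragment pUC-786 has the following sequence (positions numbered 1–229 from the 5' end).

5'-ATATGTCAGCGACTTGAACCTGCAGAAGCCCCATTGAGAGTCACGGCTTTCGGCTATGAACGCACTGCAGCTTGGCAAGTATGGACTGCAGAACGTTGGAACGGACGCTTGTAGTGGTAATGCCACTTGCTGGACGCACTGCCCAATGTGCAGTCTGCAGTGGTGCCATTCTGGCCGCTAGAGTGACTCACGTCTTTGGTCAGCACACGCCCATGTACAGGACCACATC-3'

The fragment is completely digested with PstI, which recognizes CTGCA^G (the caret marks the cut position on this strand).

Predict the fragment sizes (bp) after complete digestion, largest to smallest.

70, 69, 45, 24, 21 bp

PstI sites (CTGCAG) start at positions 20, 65, 86, 155.
PstI cuts after base 5 of each site (before the last base), so after positions 24, 69, 90, 159.
Linear molecule, 4 cuts → 5 fragments:
  1–24 → 24 bp
  25–69 → 45 bp
  70–90 → 21 bp
  91–159 → 69 bp
  160–229 → 70 bp
Sorted largest to smallest: 70, 69, 45, 24, 21 bp.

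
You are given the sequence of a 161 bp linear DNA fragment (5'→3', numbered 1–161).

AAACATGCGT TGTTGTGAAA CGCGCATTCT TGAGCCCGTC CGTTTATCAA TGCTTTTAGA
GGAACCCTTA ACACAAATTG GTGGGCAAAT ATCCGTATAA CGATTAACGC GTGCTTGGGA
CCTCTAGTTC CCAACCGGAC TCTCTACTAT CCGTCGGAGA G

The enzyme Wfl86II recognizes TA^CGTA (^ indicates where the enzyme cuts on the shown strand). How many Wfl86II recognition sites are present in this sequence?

No occurrence of TACGTA is present in the sequence.
Wfl86II does not cut: 0 sites.

0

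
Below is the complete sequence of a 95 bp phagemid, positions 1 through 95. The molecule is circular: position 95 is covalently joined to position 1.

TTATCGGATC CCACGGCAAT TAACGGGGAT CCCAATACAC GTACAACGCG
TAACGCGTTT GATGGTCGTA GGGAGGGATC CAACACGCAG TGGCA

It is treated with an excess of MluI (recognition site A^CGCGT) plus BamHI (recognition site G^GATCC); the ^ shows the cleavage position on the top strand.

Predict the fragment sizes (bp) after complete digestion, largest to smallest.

25, 23, 21, 19, 7 bp

MluI sites (ACGCGT) start at positions 46, 53.
MluI cuts after the first base of each site, so after positions 46, 53.
BamHI sites (GGATCC) start at positions 6, 27, 76.
BamHI cuts after the first base of each site, so after positions 6, 27, 76.
Combined cut positions: 6, 27, 46, 53, 76.
Circular molecule, 5 cuts → 5 fragments:
  7–27 → 21 bp
  28–46 → 19 bp
  47–53 → 7 bp
  54–76 → 23 bp
  77–95 then 1–6 → 19 + 6 = 25 bp
Sorted largest to smallest: 25, 23, 21, 19, 7 bp.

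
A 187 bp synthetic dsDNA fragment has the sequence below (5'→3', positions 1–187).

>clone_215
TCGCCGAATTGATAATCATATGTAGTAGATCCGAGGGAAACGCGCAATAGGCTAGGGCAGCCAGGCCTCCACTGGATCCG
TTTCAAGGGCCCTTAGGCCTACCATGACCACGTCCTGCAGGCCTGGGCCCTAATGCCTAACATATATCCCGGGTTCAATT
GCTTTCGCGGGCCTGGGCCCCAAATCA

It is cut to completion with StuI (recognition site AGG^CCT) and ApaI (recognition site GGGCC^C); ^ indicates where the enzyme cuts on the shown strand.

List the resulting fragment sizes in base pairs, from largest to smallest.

StuI sites (AGGCCT) start at positions 63, 95, 119.
StuI cuts after base 3 of each site, so after positions 65, 97, 121.
ApaI sites (GGGCCC) start at positions 87, 125, 175.
ApaI cuts after base 5 of each site (before the last base), so after positions 91, 129, 179.
Combined cut positions: 65, 91, 97, 121, 129, 179.
Linear molecule, 6 cuts → 7 fragments:
  1–65 → 65 bp
  66–91 → 26 bp
  92–97 → 6 bp
  98–121 → 24 bp
  122–129 → 8 bp
  130–179 → 50 bp
  180–187 → 8 bp
Sorted largest to smallest: 65, 50, 26, 24, 8, 8, 6 bp.

65, 50, 26, 24, 8, 8, 6 bp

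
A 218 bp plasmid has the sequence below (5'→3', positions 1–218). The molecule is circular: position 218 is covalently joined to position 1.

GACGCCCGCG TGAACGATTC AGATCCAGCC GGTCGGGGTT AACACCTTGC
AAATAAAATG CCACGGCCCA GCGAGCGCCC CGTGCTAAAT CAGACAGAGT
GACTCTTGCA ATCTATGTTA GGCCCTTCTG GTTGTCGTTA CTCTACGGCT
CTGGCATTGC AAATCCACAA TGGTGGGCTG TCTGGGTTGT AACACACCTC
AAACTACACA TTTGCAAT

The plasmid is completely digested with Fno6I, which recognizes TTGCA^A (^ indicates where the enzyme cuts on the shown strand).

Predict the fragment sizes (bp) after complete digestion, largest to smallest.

Fno6I sites (TTGCAA) start at positions 47, 106, 157, 212.
Fno6I cuts after base 5 of each site (before the last base), so after positions 51, 110, 161, 216.
Circular molecule, 4 cuts → 4 fragments:
  52–110 → 59 bp
  111–161 → 51 bp
  162–216 → 55 bp
  217–218 then 1–51 → 2 + 51 = 53 bp
Sorted largest to smallest: 59, 55, 53, 51 bp.

59, 55, 53, 51 bp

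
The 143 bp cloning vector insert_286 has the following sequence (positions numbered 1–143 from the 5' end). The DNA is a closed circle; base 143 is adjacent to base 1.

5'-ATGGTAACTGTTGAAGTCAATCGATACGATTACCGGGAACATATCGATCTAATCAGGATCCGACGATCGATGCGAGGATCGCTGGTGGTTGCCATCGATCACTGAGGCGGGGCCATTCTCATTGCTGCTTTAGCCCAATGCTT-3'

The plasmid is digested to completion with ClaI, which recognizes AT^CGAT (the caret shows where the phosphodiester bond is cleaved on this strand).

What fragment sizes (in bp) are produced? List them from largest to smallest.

ClaI sites (ATCGAT) start at positions 20, 43, 66, 94.
ClaI cuts after base 2 of each site, so after positions 21, 44, 67, 95.
Circular molecule, 4 cuts → 4 fragments:
  22–44 → 23 bp
  45–67 → 23 bp
  68–95 → 28 bp
  96–143 then 1–21 → 48 + 21 = 69 bp
Sorted largest to smallest: 69, 28, 23, 23 bp.

69, 28, 23, 23 bp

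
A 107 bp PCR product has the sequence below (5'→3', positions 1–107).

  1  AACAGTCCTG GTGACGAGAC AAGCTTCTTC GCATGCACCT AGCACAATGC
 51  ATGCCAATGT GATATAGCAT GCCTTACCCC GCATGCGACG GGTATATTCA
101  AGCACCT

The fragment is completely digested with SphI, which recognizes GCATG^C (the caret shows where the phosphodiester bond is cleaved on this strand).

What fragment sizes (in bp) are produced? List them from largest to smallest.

SphI sites (GCATGC) start at positions 31, 49, 67, 81.
SphI cuts after base 5 of each site (before the last base), so after positions 35, 53, 71, 85.
Linear molecule, 4 cuts → 5 fragments:
  1–35 → 35 bp
  36–53 → 18 bp
  54–71 → 18 bp
  72–85 → 14 bp
  86–107 → 22 bp
Sorted largest to smallest: 35, 22, 18, 18, 14 bp.

35, 22, 18, 18, 14 bp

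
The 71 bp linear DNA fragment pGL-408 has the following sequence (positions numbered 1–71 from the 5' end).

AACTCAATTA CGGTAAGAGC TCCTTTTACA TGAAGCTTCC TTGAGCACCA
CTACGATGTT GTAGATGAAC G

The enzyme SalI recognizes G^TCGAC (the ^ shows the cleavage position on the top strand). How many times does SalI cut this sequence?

No occurrence of GTCGAC is present in the sequence.
SalI does not cut: 0 sites.

0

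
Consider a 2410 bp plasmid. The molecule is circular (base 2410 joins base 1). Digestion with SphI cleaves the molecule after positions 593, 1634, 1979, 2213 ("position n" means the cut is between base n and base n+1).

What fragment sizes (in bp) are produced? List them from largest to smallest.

1041, 790, 345, 234 bp

Circular molecule, 4 cuts → 4 fragments:
  1634 − 593 = 1041 bp
  1979 − 1634 = 345 bp
  2213 − 1979 = 234 bp
  wrap: 2410 − 2213 + 593 = 790 bp
Sorted largest to smallest: 1041, 790, 345, 234 bp.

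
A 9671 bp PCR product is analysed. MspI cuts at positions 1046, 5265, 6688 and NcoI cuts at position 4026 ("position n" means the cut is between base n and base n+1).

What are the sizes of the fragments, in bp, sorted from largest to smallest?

2983, 2980, 1423, 1239, 1046 bp

Combined cut positions (sorted): 1046, 4026, 5265, 6688.
Linear molecule, 4 cuts → 5 fragments:
  1046 − 0 = 1046 bp
  4026 − 1046 = 2980 bp
  5265 − 4026 = 1239 bp
  6688 − 5265 = 1423 bp
  9671 − 6688 = 2983 bp
Sorted largest to smallest: 2983, 2980, 1423, 1239, 1046 bp.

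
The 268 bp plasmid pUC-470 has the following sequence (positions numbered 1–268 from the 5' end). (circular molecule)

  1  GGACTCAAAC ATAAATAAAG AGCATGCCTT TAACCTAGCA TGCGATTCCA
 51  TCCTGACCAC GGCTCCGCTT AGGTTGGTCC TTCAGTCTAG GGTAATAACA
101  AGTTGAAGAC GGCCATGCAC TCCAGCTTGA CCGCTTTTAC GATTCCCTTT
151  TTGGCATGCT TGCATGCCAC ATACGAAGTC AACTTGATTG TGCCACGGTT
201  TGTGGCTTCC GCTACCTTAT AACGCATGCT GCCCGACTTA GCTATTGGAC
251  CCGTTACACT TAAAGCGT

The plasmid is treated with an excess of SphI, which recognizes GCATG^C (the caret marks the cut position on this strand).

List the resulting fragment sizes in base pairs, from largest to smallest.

116, 66, 62, 16, 8 bp

SphI sites (GCATGC) start at positions 22, 38, 154, 162, 224.
SphI cuts after base 5 of each site (before the last base), so after positions 26, 42, 158, 166, 228.
Circular molecule, 5 cuts → 5 fragments:
  27–42 → 16 bp
  43–158 → 116 bp
  159–166 → 8 bp
  167–228 → 62 bp
  229–268 then 1–26 → 40 + 26 = 66 bp
Sorted largest to smallest: 116, 66, 62, 16, 8 bp.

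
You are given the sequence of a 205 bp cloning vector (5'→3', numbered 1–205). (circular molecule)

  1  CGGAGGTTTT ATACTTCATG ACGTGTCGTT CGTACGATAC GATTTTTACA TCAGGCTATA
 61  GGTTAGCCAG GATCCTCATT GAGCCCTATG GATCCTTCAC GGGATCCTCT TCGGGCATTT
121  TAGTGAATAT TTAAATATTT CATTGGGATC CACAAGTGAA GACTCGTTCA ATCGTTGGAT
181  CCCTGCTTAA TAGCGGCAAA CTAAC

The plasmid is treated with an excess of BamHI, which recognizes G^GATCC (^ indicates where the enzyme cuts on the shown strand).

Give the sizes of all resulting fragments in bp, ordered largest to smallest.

BamHI sites (GGATCC) start at positions 70, 90, 102, 146, 177.
BamHI cuts after the first base of each site, so after positions 70, 90, 102, 146, 177.
Circular molecule, 5 cuts → 5 fragments:
  71–90 → 20 bp
  91–102 → 12 bp
  103–146 → 44 bp
  147–177 → 31 bp
  178–205 then 1–70 → 28 + 70 = 98 bp
Sorted largest to smallest: 98, 44, 31, 20, 12 bp.

98, 44, 31, 20, 12 bp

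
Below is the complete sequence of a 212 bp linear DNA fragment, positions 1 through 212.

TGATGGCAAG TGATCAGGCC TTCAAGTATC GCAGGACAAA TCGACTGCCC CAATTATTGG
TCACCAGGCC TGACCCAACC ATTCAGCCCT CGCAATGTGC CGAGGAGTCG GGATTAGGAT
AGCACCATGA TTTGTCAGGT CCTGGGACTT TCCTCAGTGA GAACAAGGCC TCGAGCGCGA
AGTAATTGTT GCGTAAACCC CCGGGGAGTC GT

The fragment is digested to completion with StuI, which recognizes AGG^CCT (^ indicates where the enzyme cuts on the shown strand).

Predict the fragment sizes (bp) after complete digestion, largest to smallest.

100, 50, 44, 18 bp

StuI sites (AGGCCT) start at positions 16, 66, 166.
StuI cuts after base 3 of each site, so after positions 18, 68, 168.
Linear molecule, 3 cuts → 4 fragments:
  1–18 → 18 bp
  19–68 → 50 bp
  69–168 → 100 bp
  169–212 → 44 bp
Sorted largest to smallest: 100, 50, 44, 18 bp.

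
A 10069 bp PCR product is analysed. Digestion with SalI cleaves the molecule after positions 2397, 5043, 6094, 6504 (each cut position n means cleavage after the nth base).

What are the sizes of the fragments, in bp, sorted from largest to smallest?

Linear molecule, 4 cuts → 5 fragments:
  2397 − 0 = 2397 bp
  5043 − 2397 = 2646 bp
  6094 − 5043 = 1051 bp
  6504 − 6094 = 410 bp
  10069 − 6504 = 3565 bp
Sorted largest to smallest: 3565, 2646, 2397, 1051, 410 bp.

3565, 2646, 2397, 1051, 410 bp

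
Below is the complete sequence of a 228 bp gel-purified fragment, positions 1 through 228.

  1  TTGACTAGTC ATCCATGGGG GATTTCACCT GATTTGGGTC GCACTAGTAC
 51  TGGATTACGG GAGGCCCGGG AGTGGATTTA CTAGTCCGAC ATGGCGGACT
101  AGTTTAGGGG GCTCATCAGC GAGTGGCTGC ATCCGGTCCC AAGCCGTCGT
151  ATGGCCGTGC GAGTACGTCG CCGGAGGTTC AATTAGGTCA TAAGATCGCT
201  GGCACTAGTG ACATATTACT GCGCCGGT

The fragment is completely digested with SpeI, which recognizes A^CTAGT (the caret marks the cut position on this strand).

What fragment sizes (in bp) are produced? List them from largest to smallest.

SpeI sites (ACTAGT) start at positions 4, 43, 80, 98, 204.
SpeI cuts after the first base of each site, so after positions 4, 43, 80, 98, 204.
Linear molecule, 5 cuts → 6 fragments:
  1–4 → 4 bp
  5–43 → 39 bp
  44–80 → 37 bp
  81–98 → 18 bp
  99–204 → 106 bp
  205–228 → 24 bp
Sorted largest to smallest: 106, 39, 37, 24, 18, 4 bp.

106, 39, 37, 24, 18, 4 bp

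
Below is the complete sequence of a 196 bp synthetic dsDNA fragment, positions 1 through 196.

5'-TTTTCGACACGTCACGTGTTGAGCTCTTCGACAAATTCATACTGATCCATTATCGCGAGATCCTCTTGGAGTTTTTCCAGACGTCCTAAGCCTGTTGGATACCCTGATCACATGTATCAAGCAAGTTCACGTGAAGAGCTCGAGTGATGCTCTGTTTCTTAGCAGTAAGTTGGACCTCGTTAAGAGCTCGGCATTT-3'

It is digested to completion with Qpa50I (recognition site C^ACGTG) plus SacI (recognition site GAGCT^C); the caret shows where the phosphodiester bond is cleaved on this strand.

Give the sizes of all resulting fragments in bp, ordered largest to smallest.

103, 48, 13, 12, 12, 8 bp

Qpa50I sites (CACGTG) start at positions 13, 128.
Qpa50I cuts after the first base of each site, so after positions 13, 128.
SacI sites (GAGCTC) start at positions 21, 136, 184.
SacI cuts after base 5 of each site (before the last base), so after positions 25, 140, 188.
Combined cut positions: 13, 25, 128, 140, 188.
Linear molecule, 5 cuts → 6 fragments:
  1–13 → 13 bp
  14–25 → 12 bp
  26–128 → 103 bp
  129–140 → 12 bp
  141–188 → 48 bp
  189–196 → 8 bp
Sorted largest to smallest: 103, 48, 13, 12, 12, 8 bp.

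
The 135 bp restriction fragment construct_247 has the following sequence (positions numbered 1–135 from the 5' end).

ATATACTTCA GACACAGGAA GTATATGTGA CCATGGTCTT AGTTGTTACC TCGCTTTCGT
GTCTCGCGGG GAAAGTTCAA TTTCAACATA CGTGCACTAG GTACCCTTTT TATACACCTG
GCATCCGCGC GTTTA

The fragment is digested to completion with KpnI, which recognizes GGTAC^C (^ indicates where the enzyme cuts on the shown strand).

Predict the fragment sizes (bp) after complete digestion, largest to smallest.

104, 31 bp

The KpnI site (GGTACC) starts at position 100.
KpnI cuts after base 5 of each site (before the last base), so after position 104.
Linear molecule, 1 cut → 2 fragments:
  1–104 → 104 bp
  105–135 → 31 bp
Sorted largest to smallest: 104, 31 bp.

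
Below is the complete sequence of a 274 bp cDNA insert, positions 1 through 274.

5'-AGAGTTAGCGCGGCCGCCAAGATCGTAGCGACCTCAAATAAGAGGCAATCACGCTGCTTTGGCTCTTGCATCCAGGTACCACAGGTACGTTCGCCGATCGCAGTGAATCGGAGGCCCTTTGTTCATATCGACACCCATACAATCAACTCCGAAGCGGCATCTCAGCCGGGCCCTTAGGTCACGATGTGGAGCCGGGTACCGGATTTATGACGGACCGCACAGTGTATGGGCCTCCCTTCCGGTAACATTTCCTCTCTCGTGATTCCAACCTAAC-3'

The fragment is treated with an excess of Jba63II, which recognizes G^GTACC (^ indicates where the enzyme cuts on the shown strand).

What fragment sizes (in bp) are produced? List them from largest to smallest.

Jba63II sites (GGTACC) start at positions 75, 195.
Jba63II cuts after the first base of each site, so after positions 75, 195.
Linear molecule, 2 cuts → 3 fragments:
  1–75 → 75 bp
  76–195 → 120 bp
  196–274 → 79 bp
Sorted largest to smallest: 120, 79, 75 bp.

120, 79, 75 bp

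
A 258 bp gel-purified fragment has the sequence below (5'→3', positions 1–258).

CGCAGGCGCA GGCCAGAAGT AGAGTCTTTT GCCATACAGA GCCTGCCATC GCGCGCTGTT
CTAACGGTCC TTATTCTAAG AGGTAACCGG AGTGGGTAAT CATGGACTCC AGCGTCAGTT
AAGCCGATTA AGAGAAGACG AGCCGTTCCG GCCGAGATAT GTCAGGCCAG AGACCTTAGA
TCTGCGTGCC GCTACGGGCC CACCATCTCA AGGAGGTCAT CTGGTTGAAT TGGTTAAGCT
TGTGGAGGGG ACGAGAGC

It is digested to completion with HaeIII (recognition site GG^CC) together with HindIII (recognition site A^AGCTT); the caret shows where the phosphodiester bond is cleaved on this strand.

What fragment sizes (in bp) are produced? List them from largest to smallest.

139, 38, 32, 22, 15, 12 bp

HaeIII sites (GGCC) start at positions 11, 150, 165, 197.
HaeIII cuts after base 2 of each site, so after positions 12, 151, 166, 198.
The HindIII site (AAGCTT) starts at position 236.
HindIII cuts after the first base of each site, so after position 236.
Combined cut positions: 12, 151, 166, 198, 236.
Linear molecule, 5 cuts → 6 fragments:
  1–12 → 12 bp
  13–151 → 139 bp
  152–166 → 15 bp
  167–198 → 32 bp
  199–236 → 38 bp
  237–258 → 22 bp
Sorted largest to smallest: 139, 38, 32, 22, 15, 12 bp.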